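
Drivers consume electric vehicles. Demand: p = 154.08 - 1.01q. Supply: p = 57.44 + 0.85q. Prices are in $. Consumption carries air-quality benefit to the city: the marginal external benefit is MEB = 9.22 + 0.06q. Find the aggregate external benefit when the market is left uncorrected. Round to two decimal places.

Market equilibrium (private): 57.44 + 0.85q = 154.08 - 1.01q → q_m = 51.9570.
Total external benefit = ∫₀^{q_m} (9.22 + 0.06q) dq = 9.22×51.9570 + ½×0.06×51.9570² = 560.0294.

$560.03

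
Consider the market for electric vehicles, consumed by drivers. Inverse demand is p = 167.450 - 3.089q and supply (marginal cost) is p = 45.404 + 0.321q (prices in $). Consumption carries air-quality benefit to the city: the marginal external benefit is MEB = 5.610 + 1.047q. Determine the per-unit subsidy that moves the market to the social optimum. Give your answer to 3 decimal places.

subsidy = $62.172 per unit

Social marginal benefit = demand + MEB = 173.060 - 2.042q.
Set SMB = MC: 173.060 - 2.042q = 45.404 + 0.321q → q* = 54.0229.
The Pigouvian subsidy equals MEB at q*: 5.610 + 1.047×54.0229 = 62.1720.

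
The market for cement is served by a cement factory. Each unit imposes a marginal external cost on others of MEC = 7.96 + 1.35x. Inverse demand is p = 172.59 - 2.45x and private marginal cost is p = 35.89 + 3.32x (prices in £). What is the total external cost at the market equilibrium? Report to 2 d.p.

£567.45

Market equilibrium (private): 35.89 + 3.32x = 172.59 - 2.45x → x_m = 23.6915.
Total external cost = ∫₀^{x_m} (7.96 + 1.35x) dx = 7.96×23.6915 + ½×1.35×23.6915² = 567.4532.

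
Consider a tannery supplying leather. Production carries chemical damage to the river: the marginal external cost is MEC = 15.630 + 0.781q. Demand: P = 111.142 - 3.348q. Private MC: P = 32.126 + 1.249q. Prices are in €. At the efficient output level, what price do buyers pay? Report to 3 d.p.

Social marginal cost = private MC + MEC = 47.756 + 2.030q.
Set SMC = demand: 47.756 + 2.030q = 111.142 - 3.348q → q* = 11.7862.
Consumer price on the demand curve at q*: 111.142 − 3.348×11.7862 = 71.6818.

P = €71.682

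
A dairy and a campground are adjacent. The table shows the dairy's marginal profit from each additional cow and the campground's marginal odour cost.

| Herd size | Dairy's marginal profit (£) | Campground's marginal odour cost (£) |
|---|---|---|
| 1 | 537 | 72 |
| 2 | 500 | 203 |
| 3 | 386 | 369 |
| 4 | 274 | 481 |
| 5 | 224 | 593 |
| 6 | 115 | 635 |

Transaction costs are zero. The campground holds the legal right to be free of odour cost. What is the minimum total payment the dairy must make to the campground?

£644

Efficient level: marginal profit ≥ marginal odour cost through level 3, so k* = 3.
With the campground holding the right, the dairy must at least compensate total damage at k*: 72 + 203 + 369 = 644.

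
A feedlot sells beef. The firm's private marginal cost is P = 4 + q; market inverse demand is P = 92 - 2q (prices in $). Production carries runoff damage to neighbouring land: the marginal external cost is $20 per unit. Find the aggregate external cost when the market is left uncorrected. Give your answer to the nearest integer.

$587

Market equilibrium (private): 4 + q = 92 - 2q → q_m = 29.3333.
Total external cost = MEC × q_m = 20 × 29.3333 = 586.6660.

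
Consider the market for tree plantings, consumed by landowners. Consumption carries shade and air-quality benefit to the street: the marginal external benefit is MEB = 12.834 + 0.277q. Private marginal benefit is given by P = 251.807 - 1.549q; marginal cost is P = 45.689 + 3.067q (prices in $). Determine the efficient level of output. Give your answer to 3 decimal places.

q* = 50.461

Social marginal benefit = demand + MEB = 264.641 - 1.272q.
Set SMB = MC: 264.641 - 1.272q = 45.689 + 3.067q → q* = 50.4614.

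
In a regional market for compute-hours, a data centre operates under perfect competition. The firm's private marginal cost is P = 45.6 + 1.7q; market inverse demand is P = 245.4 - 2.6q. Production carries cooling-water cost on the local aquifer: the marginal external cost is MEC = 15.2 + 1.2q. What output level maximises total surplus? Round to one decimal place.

q* = 33.6

Social marginal cost = private MC + MEC = 60.8 + 2.9q.
Set SMC = demand: 60.8 + 2.9q = 245.4 - 2.6q → q* = 33.5636.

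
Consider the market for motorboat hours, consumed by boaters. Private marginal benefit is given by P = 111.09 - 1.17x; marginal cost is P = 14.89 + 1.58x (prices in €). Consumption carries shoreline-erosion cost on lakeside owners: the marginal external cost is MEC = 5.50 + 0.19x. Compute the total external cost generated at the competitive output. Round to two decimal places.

€308.65

Market equilibrium (private): 14.89 + 1.58x = 111.09 - 1.17x → x_m = 34.9818.
Total external cost = ∫₀^{x_m} (5.50 + 0.19x) dx = 5.50×34.9818 + ½×0.19×34.9818² = 308.6539.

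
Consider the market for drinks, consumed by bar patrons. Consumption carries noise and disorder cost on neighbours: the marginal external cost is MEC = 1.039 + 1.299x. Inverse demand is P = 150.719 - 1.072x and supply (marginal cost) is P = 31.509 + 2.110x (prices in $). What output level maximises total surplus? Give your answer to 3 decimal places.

x* = 26.372

Social marginal benefit = demand − MEC = 149.680 - 2.371x.
Set SMB = MC: 149.680 - 2.371x = 31.509 + 2.110x → x* = 26.3716.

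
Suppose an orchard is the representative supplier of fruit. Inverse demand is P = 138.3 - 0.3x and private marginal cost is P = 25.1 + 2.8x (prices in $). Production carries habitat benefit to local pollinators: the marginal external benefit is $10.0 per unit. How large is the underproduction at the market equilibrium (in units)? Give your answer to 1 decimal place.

3.2 units

Market equilibrium (private): 25.1 + 2.8x = 138.3 - 0.3x → x_m = 36.5161.
Social marginal cost = private MC − MEB = 15.1 + 2.8x.
Set SMC = demand: 15.1 + 2.8x = 138.3 - 0.3x → x* = 39.7419.
Gap = |36.5161 − 39.7419| = 3.2258.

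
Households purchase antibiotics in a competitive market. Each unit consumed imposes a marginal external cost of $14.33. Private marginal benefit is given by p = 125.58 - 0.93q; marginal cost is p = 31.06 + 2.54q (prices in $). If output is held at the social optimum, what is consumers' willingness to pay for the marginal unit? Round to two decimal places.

P = $104.09

Social marginal benefit = demand − MEC = 111.25 - 0.93q.
Set SMB = MC: 111.25 - 0.93q = 31.06 + 2.54q → q* = 23.1095.
Consumer price on the demand curve at q*: 125.58 − 0.93×23.1095 = 104.0882.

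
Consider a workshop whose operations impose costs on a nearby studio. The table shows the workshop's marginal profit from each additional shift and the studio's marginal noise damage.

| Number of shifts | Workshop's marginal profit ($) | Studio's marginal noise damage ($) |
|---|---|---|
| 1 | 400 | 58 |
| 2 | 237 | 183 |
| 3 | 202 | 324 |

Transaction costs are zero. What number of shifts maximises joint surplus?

Bargaining reaches the level where marginal profit last exceeds marginal noise damage.
That holds through level 2 (237 ≥ 183) but not at 3 (202 < 324).

2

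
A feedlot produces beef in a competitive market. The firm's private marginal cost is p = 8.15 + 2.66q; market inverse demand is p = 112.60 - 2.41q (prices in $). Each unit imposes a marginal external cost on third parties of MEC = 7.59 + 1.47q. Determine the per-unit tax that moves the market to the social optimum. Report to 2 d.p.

tax = $29.36 per unit

Social marginal cost = private MC + MEC = 15.74 + 4.13q.
Set SMC = demand: 15.74 + 4.13q = 112.60 - 2.41q → q* = 14.8104.
The Pigouvian tax equals MEC at q*: 7.59 + 1.47×14.8104 = 29.3613.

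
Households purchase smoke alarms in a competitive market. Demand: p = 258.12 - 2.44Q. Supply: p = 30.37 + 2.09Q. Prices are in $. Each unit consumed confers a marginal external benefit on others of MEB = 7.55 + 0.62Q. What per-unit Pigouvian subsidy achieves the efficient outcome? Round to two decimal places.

subsidy = $44.86 per unit

Social marginal benefit = demand + MEB = 265.67 - 1.82Q.
Set SMB = MC: 265.67 - 1.82Q = 30.37 + 2.09Q → Q* = 60.1790.
The Pigouvian subsidy equals MEB at Q*: 7.55 + 0.62×60.1790 = 44.8610.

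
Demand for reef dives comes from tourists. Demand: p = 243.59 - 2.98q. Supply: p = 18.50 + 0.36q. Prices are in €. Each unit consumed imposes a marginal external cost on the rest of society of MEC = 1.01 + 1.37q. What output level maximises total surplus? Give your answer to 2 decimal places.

q* = 47.58

Social marginal benefit = demand − MEC = 242.58 - 4.35q.
Set SMB = MC: 242.58 - 4.35q = 18.50 + 0.36q → q* = 47.5754.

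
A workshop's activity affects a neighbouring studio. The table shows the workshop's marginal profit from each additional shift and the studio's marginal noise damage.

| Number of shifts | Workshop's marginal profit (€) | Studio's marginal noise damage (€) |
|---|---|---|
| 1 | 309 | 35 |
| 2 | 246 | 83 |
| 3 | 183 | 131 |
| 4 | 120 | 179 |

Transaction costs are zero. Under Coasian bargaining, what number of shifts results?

3

Bargaining reaches the level where marginal profit last exceeds marginal noise damage.
That holds through level 3 (183 ≥ 131) but not at 4 (120 < 179).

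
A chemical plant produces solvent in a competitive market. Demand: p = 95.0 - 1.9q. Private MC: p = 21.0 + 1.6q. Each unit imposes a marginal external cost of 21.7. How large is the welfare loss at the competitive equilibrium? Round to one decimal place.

Market equilibrium (private): 21.0 + 1.6q = 95.0 - 1.9q → q_m = 21.1429.
Social marginal cost = private MC + MEC = 42.7 + 1.6q.
Set SMC = demand: 42.7 + 1.6q = 95.0 - 1.9q → q* = 14.9429.
Height of the DWL triangle at q_m is SMC(q_m) − demand(q_m) = MEC(q_m) = 21.7000.
DWL = ½ × 6.2000 × 21.7000 = 67.2700.

DWL = 67.3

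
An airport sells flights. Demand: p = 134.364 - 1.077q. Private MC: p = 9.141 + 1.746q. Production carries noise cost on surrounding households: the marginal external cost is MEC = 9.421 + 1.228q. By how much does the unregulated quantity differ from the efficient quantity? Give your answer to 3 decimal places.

Market equilibrium (private): 9.141 + 1.746q = 134.364 - 1.077q → q_m = 44.3581.
Social marginal cost = private MC + MEC = 18.562 + 2.974q.
Set SMC = demand: 18.562 + 2.974q = 134.364 - 1.077q → q* = 28.5860.
Gap = |44.3581 − 28.5860| = 15.7721.

15.772 units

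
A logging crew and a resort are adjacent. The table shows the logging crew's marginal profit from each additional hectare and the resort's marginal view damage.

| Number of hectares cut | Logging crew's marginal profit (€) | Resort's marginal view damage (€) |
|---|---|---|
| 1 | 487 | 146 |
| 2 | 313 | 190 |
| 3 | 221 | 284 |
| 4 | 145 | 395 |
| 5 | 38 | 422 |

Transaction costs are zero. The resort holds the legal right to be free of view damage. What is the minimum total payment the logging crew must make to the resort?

€336

Efficient level: marginal profit ≥ marginal view damage through level 2, so k* = 2.
With the resort holding the right, the logging crew must at least compensate total damage at k*: 146 + 190 = 336.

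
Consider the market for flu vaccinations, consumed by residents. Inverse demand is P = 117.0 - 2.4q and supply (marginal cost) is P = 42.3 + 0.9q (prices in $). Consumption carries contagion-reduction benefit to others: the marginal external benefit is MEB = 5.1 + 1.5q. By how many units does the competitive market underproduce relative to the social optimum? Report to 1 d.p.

Market equilibrium (private): 42.3 + 0.9q = 117.0 - 2.4q → q_m = 22.6364.
Social marginal benefit = demand + MEB = 122.1 - 0.9q.
Set SMB = MC: 122.1 - 0.9q = 42.3 + 0.9q → q* = 44.3333.
Gap = |22.6364 − 44.3333| = 21.6969.

21.7 units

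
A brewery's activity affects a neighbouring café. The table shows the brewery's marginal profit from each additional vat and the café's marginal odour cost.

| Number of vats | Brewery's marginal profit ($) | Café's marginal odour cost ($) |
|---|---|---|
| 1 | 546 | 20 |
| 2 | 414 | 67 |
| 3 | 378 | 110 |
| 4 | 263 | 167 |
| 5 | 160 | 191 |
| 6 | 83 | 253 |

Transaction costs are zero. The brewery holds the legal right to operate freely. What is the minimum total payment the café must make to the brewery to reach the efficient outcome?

$243

Left alone the brewery would choose level 6 (marginal profit stays positive).
Efficient level: k* = 4 (marginal profit ≥ marginal odour cost through 4).
The café must at least cover the brewery's forgone profit from cutting 6→4: 160 + 83 = 243.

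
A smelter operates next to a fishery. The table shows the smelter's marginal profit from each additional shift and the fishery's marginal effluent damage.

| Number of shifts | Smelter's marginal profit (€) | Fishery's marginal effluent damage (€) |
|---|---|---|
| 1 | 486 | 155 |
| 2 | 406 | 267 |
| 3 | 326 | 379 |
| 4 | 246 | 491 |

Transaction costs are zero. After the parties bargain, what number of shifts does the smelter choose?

2

Bargaining reaches the level where marginal profit last exceeds marginal effluent damage.
That holds through level 2 (406 ≥ 267) but not at 3 (326 < 379).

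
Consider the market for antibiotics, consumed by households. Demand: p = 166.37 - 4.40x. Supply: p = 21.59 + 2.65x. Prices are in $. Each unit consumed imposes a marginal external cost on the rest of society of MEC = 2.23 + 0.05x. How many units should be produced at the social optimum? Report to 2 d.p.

x* = 20.08

Social marginal benefit = demand − MEC = 164.14 - 4.45x.
Set SMB = MC: 164.14 - 4.45x = 21.59 + 2.65x → x* = 20.0775.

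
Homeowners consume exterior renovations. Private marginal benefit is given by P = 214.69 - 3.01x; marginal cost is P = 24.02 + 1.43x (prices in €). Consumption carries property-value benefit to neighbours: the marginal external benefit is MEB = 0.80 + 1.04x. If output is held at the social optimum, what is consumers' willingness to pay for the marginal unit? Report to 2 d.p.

Social marginal benefit = demand + MEB = 215.49 - 1.97x.
Set SMB = MC: 215.49 - 1.97x = 24.02 + 1.43x → x* = 56.3147.
Consumer price on the demand curve at x*: 214.69 − 3.01×56.3147 = 45.1828.

P = €45.18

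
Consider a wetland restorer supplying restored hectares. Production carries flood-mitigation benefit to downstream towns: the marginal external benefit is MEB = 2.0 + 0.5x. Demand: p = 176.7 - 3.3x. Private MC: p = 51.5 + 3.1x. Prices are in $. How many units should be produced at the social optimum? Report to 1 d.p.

Social marginal cost = private MC − MEB = 49.5 + 2.6x.
Set SMC = demand: 49.5 + 2.6x = 176.7 - 3.3x → x* = 21.5593.

x* = 21.6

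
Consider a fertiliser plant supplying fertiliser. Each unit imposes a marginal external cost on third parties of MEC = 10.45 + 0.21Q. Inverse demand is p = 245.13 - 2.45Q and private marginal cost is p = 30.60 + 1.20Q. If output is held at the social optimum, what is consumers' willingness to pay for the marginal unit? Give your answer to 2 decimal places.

P = 115.60

Social marginal cost = private MC + MEC = 41.05 + 1.41Q.
Set SMC = demand: 41.05 + 1.41Q = 245.13 - 2.45Q → Q* = 52.8705.
Consumer price on the demand curve at Q*: 245.13 − 2.45×52.8705 = 115.5973.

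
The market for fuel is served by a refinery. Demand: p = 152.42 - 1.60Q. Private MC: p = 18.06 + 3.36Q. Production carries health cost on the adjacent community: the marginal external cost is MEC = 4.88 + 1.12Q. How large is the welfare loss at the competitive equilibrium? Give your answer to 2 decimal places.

Market equilibrium (private): 18.06 + 3.36Q = 152.42 - 1.60Q → Q_m = 27.0887.
Social marginal cost = private MC + MEC = 22.94 + 4.48Q.
Set SMC = demand: 22.94 + 4.48Q = 152.42 - 1.60Q → Q* = 21.2961.
The welfare-loss triangle has base |Q_m − Q*| and height MEC(Q_m) (the vertical gap between SMC and demand is zero at Q* and MEC at Q_m).
DWL = ½ × 5.7926 × 35.2194 = 102.0059.

DWL = 102.01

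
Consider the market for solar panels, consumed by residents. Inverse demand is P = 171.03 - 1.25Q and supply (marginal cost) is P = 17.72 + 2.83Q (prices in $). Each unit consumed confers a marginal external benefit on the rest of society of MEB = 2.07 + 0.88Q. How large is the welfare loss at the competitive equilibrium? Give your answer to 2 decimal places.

DWL = $192.91

Market equilibrium (private): 17.72 + 2.83Q = 171.03 - 1.25Q → Q_m = 37.5760.
Social marginal benefit = demand + MEB = 173.10 - 0.37Q.
Set SMB = MC: 173.10 - 0.37Q = 17.72 + 2.83Q → Q* = 48.5563.
Height of the DWL triangle at Q_m is SMB(Q_m) − MC(Q_m) = MEB(Q_m) = 35.1369.
DWL = ½ × 10.9803 × 35.1369 = 192.9069.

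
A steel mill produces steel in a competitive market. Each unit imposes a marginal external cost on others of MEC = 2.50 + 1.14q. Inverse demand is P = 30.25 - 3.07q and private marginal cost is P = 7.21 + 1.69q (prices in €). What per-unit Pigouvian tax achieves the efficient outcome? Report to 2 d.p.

tax = €6.47 per unit

Social marginal cost = private MC + MEC = 9.71 + 2.83q.
Set SMC = demand: 9.71 + 2.83q = 30.25 - 3.07q → q* = 3.4814.
The Pigouvian tax equals MEC at q*: 2.50 + 1.14×3.4814 = 6.4688.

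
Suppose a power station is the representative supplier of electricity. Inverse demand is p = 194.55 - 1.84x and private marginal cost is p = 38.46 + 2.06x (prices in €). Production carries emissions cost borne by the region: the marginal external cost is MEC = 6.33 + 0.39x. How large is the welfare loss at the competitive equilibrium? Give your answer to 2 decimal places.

DWL = €56.10

Market equilibrium (private): 38.46 + 2.06x = 194.55 - 1.84x → x_m = 40.0231.
Social marginal cost = private MC + MEC = 44.79 + 2.45x.
Set SMC = demand: 44.79 + 2.45x = 194.55 - 1.84x → x* = 34.9091.
The welfare-loss triangle has base |x_m − x*| and height MEC(x_m) (the vertical gap between SMC and demand is zero at x* and MEC at x_m).
DWL = ½ × 5.1140 × 21.9390 = 56.0980.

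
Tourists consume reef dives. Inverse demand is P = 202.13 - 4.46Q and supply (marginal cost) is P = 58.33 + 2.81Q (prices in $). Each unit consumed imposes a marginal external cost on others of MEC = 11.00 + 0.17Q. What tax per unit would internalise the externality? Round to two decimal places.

tax = $14.03 per unit

Social marginal benefit = demand − MEC = 191.13 - 4.63Q.
Set SMB = MC: 191.13 - 4.63Q = 58.33 + 2.81Q → Q* = 17.8495.
The Pigouvian tax equals MEC at Q*: 11.00 + 0.17×17.8495 = 14.0344.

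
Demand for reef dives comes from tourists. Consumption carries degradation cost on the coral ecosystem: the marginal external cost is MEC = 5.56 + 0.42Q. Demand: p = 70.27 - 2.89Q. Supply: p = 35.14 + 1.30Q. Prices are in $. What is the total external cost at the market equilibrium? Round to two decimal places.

Market equilibrium (private): 35.14 + 1.30Q = 70.27 - 2.89Q → Q_m = 8.3842.
Total external cost = ∫₀^{Q_m} (5.56 + 0.42Q) dQ = 5.56×8.3842 + ½×0.42×8.3842² = 61.3781.

$61.38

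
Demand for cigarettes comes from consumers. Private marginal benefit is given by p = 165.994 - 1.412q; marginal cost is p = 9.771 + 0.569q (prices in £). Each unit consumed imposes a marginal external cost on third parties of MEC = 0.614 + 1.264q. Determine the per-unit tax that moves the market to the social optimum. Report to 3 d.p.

tax = £61.227 per unit

Social marginal benefit = demand − MEC = 165.380 - 2.676q.
Set SMB = MC: 165.380 - 2.676q = 9.771 + 0.569q → q* = 47.9535.
The Pigouvian tax equals MEC at q*: 0.614 + 1.264×47.9535 = 61.2272.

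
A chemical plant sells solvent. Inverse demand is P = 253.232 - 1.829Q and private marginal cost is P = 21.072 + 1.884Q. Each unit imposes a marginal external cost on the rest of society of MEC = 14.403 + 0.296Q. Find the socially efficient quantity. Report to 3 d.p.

Social marginal cost = private MC + MEC = 35.475 + 2.180Q.
Set SMC = demand: 35.475 + 2.180Q = 253.232 - 1.829Q → Q* = 54.3170.

Q* = 54.317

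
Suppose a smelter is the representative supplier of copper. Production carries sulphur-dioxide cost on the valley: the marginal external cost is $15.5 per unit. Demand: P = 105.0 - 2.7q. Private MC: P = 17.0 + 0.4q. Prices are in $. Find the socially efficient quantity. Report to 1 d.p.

Social marginal cost = private MC + MEC = 32.5 + 0.4q.
Set SMC = demand: 32.5 + 0.4q = 105.0 - 2.7q → q* = 23.3871.

q* = 23.4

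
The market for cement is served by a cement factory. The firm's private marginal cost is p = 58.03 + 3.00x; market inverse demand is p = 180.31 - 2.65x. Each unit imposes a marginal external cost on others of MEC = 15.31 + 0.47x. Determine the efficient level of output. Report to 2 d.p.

x* = 17.48

Social marginal cost = private MC + MEC = 73.34 + 3.47x.
Set SMC = demand: 73.34 + 3.47x = 180.31 - 2.65x → x* = 17.4788.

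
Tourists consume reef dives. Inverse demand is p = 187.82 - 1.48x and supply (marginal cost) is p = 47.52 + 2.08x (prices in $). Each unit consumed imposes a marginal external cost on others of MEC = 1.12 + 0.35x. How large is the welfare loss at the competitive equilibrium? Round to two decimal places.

Market equilibrium (private): 47.52 + 2.08x = 187.82 - 1.48x → x_m = 39.4101.
Social marginal benefit = demand − MEC = 186.70 - 1.83x.
Set SMB = MC: 186.70 - 1.83x = 47.52 + 2.08x → x* = 35.5959.
The loss is the area between SMB and MC from x* to x_m; with linear curves that's a triangle of height MEC(x_m).
DWL = ½ × 3.8142 × 14.9135 = 28.4415.

DWL = $28.44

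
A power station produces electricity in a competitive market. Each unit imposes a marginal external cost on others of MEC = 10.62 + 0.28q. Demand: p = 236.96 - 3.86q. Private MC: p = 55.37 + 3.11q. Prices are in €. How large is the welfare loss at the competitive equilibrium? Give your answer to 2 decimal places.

Market equilibrium (private): 55.37 + 3.11q = 236.96 - 3.86q → q_m = 26.0531.
Social marginal cost = private MC + MEC = 65.99 + 3.39q.
Set SMC = demand: 65.99 + 3.39q = 236.96 - 3.86q → q* = 23.5821.
The welfare-loss triangle has base |q_m − q*| and height MEC(q_m) (the vertical gap between SMC and demand is zero at q* and MEC at q_m).
DWL = ½ × 2.4710 × 17.9149 = 22.1339.

DWL = €22.13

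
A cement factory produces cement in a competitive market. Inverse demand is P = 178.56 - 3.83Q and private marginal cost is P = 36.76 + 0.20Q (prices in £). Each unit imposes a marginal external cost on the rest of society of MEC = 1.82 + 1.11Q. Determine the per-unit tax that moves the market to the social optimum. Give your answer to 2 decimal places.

Social marginal cost = private MC + MEC = 38.58 + 1.31Q.
Set SMC = demand: 38.58 + 1.31Q = 178.56 - 3.83Q → Q* = 27.2335.
The Pigouvian tax equals MEC at Q*: 1.82 + 1.11×27.2335 = 32.0492.

tax = £32.05 per unit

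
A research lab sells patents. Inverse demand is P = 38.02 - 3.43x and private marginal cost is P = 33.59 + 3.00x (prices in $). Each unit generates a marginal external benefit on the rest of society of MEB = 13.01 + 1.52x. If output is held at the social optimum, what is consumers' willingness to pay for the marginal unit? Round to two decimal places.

P = $25.84

Social marginal cost = private MC − MEB = 20.58 + 1.48x.
Set SMC = demand: 20.58 + 1.48x = 38.02 - 3.43x → x* = 3.5519.
Consumer price on the demand curve at x*: 38.02 − 3.43×3.5519 = 25.8370.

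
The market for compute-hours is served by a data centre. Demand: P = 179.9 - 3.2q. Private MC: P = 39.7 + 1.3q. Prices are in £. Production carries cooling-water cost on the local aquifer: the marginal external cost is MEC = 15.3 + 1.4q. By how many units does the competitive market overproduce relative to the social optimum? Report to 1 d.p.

10.0 units

Market equilibrium (private): 39.7 + 1.3q = 179.9 - 3.2q → q_m = 31.1556.
Social marginal cost = private MC + MEC = 55.0 + 2.7q.
Set SMC = demand: 55.0 + 2.7q = 179.9 - 3.2q → q* = 21.1695.
Gap = |31.1556 − 21.1695| = 9.9861.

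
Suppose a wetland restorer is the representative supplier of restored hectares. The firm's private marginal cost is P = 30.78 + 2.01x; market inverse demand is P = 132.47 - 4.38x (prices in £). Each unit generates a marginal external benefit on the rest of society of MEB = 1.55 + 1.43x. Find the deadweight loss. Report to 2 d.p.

Market equilibrium (private): 30.78 + 2.01x = 132.47 - 4.38x → x_m = 15.9139.
Social marginal cost = private MC − MEB = 29.23 + 0.58x.
Set SMC = demand: 29.23 + 0.58x = 132.47 - 4.38x → x* = 20.8145.
Height of the DWL triangle at x_m is demand(x_m) − SMC(x_m) = MEB(x_m) = 24.3069.
DWL = ½ × 4.9006 × 24.3069 = 59.5592.

DWL = £59.56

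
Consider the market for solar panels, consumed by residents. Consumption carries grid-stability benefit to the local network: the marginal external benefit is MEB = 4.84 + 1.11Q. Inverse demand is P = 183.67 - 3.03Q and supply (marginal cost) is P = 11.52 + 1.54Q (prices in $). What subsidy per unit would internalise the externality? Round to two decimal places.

subsidy = $61.62 per unit

Social marginal benefit = demand + MEB = 188.51 - 1.92Q.
Set SMB = MC: 188.51 - 1.92Q = 11.52 + 1.54Q → Q* = 51.1532.
The Pigouvian subsidy equals MEB at Q*: 4.84 + 1.11×51.1532 = 61.6201.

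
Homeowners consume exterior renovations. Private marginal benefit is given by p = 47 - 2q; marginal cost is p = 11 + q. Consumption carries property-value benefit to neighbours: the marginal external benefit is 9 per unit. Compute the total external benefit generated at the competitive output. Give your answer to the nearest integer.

Market equilibrium (private): 11 + q = 47 - 2q → q_m = 12.0000.
Total external benefit = MEB × q_m = 9 × 12.0000 = 108.0000.

108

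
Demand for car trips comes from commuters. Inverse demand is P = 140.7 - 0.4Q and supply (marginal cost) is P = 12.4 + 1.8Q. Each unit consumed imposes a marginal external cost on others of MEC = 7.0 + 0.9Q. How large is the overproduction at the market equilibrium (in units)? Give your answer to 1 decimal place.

19.2 units

Market equilibrium (private): 12.4 + 1.8Q = 140.7 - 0.4Q → Q_m = 58.3182.
Social marginal benefit = demand − MEC = 133.7 - 1.3Q.
Set SMB = MC: 133.7 - 1.3Q = 12.4 + 1.8Q → Q* = 39.1290.
Gap = |58.3182 − 39.1290| = 19.1892.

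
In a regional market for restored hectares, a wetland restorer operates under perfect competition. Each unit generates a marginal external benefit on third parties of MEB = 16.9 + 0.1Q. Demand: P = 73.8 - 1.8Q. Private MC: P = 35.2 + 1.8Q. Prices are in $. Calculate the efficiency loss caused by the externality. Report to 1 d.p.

Market equilibrium (private): 35.2 + 1.8Q = 73.8 - 1.8Q → Q_m = 10.7222.
Social marginal cost = private MC − MEB = 18.3 + 1.7Q.
Set SMC = demand: 18.3 + 1.7Q = 73.8 - 1.8Q → Q* = 15.8571.
Height of the DWL triangle at Q_m is demand(Q_m) − SMC(Q_m) = MEB(Q_m) = 17.9722.
DWL = ½ × 5.1349 × 17.9722 = 46.1427.

DWL = $46.1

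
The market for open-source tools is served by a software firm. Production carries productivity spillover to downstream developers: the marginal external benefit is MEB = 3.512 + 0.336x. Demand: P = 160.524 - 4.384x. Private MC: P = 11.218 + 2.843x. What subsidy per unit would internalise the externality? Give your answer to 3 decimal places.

Social marginal cost = private MC − MEB = 7.706 + 2.507x.
Set SMC = demand: 7.706 + 2.507x = 160.524 - 4.384x → x* = 22.1765.
The Pigouvian subsidy equals MEB at x*: 3.512 + 0.336×22.1765 = 10.9633.

subsidy = 10.963 per unit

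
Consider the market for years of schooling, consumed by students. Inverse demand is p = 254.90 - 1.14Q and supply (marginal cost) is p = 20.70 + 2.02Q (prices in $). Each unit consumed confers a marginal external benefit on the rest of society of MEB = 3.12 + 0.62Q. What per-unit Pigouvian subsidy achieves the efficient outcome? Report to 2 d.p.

subsidy = $61.05 per unit

Social marginal benefit = demand + MEB = 258.02 - 0.52Q.
Set SMB = MC: 258.02 - 0.52Q = 20.70 + 2.02Q → Q* = 93.4331.
The Pigouvian subsidy equals MEB at Q*: 3.12 + 0.62×93.4331 = 61.0485.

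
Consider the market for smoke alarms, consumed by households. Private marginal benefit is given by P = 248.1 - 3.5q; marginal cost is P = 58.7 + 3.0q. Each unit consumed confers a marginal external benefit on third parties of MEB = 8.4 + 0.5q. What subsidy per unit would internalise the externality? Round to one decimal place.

subsidy = 24.9 per unit

Social marginal benefit = demand + MEB = 256.5 - 3.0q.
Set SMB = MC: 256.5 - 3.0q = 58.7 + 3.0q → q* = 32.9667.
The Pigouvian subsidy equals MEB at q*: 8.4 + 0.5×32.9667 = 24.8834.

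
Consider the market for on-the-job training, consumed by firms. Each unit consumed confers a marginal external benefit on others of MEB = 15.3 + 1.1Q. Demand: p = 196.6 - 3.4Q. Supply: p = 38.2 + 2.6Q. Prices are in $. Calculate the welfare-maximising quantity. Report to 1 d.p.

Social marginal benefit = demand + MEB = 211.9 - 2.3Q.
Set SMB = MC: 211.9 - 2.3Q = 38.2 + 2.6Q → Q* = 35.4490.

Q* = 35.4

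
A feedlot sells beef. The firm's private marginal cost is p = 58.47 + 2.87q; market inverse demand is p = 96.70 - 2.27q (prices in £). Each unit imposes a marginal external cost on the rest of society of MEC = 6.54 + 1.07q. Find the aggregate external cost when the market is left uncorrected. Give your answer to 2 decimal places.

Market equilibrium (private): 58.47 + 2.87q = 96.70 - 2.27q → q_m = 7.4377.
Total external cost = ∫₀^{q_m} (6.54 + 1.07q) dq = 6.54×7.4377 + ½×1.07×7.4377² = 78.2384.

£78.24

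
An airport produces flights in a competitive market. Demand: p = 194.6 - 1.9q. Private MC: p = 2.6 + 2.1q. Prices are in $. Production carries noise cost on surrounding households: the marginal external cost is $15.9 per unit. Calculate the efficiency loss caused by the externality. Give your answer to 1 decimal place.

Market equilibrium (private): 2.6 + 2.1q = 194.6 - 1.9q → q_m = 48.0000.
Social marginal cost = private MC + MEC = 18.5 + 2.1q.
Set SMC = demand: 18.5 + 2.1q = 194.6 - 1.9q → q* = 44.0250.
The loss is the area between SMC and demand from q* to q_m; with linear curves that's a triangle of height MEC(q_m).
DWL = ½ × 3.9750 × 15.9000 = 31.6013.

DWL = $31.6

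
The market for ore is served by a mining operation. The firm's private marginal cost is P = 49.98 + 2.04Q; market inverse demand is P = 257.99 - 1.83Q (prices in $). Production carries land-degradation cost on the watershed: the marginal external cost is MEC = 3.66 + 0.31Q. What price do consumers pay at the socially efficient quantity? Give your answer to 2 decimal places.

P = $168.53

Social marginal cost = private MC + MEC = 53.64 + 2.35Q.
Set SMC = demand: 53.64 + 2.35Q = 257.99 - 1.83Q → Q* = 48.8876.
Consumer price on the demand curve at Q*: 257.99 − 1.83×48.8876 = 168.5257.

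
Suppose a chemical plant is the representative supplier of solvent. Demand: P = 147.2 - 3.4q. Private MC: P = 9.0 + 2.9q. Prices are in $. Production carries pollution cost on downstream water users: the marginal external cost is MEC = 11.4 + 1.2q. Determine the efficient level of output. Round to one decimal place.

Social marginal cost = private MC + MEC = 20.4 + 4.1q.
Set SMC = demand: 20.4 + 4.1q = 147.2 - 3.4q → q* = 16.9067.

q* = 16.9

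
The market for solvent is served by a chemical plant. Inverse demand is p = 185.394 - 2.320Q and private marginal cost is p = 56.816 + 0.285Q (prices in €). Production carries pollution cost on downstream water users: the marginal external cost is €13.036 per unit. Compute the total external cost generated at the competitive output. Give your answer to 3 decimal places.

Market equilibrium (private): 56.816 + 0.285Q = 185.394 - 2.320Q → Q_m = 49.3582.
Total external cost = MEC × Q_m = 13.036 × 49.3582 = 643.4335.

€643.433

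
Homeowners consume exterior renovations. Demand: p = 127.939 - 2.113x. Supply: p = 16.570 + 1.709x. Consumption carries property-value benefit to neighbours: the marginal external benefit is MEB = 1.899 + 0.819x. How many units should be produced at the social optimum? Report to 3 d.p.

x* = 37.718

Social marginal benefit = demand + MEB = 129.838 - 1.294x.
Set SMB = MC: 129.838 - 1.294x = 16.570 + 1.709x → x* = 37.7183.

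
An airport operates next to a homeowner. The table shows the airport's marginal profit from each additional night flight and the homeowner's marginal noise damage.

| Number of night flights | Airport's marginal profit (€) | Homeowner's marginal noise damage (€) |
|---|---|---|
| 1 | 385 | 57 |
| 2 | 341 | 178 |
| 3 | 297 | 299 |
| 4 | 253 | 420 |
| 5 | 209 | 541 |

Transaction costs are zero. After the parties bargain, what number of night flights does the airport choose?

2

Bargaining reaches the level where marginal profit last exceeds marginal noise damage.
That holds through level 2 (341 ≥ 178) but not at 3 (297 < 299).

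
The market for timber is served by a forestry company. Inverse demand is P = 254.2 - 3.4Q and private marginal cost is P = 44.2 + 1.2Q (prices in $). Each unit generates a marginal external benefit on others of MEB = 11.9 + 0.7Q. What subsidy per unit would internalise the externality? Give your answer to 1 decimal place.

subsidy = $51.7 per unit

Social marginal cost = private MC − MEB = 32.3 + 0.5Q.
Set SMC = demand: 32.3 + 0.5Q = 254.2 - 3.4Q → Q* = 56.8974.
The Pigouvian subsidy equals MEB at Q*: 11.9 + 0.7×56.8974 = 51.7282.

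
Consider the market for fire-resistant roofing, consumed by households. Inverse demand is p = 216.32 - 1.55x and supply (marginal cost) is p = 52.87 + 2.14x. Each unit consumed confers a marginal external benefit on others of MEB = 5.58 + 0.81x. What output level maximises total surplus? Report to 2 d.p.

x* = 58.69

Social marginal benefit = demand + MEB = 221.90 - 0.74x.
Set SMB = MC: 221.90 - 0.74x = 52.87 + 2.14x → x* = 58.6910.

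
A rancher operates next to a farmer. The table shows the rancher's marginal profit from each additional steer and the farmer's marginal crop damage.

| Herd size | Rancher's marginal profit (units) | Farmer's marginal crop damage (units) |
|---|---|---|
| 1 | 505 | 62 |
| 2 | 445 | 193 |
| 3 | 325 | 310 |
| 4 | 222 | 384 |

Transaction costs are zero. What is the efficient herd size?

Bargaining reaches the level where marginal profit last exceeds marginal crop damage.
That holds through level 3 (325 ≥ 310) but not at 4 (222 < 384).

3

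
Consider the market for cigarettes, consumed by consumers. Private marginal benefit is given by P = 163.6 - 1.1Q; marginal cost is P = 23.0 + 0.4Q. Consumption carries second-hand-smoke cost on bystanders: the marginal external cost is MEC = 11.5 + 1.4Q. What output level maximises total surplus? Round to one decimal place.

Social marginal benefit = demand − MEC = 152.1 - 2.5Q.
Set SMB = MC: 152.1 - 2.5Q = 23.0 + 0.4Q → Q* = 44.5172.

Q* = 44.5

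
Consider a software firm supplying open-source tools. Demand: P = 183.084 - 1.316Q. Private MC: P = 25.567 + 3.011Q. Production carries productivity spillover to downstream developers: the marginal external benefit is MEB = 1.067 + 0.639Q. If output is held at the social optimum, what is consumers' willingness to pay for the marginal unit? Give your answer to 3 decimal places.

Social marginal cost = private MC − MEB = 24.500 + 2.372Q.
Set SMC = demand: 24.500 + 2.372Q = 183.084 - 1.316Q → Q* = 43.0000.
Consumer price on the demand curve at Q*: 183.084 − 1.316×43.0000 = 126.4960.

P = 126.496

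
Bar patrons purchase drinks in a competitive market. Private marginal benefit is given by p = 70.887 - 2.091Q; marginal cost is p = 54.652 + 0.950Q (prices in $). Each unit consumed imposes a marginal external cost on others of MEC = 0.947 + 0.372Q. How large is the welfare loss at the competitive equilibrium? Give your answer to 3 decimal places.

DWL = $1.260

Market equilibrium (private): 54.652 + 0.950Q = 70.887 - 2.091Q → Q_m = 5.3387.
Social marginal benefit = demand − MEC = 69.940 - 2.463Q.
Set SMB = MC: 69.940 - 2.463Q = 54.652 + 0.950Q → Q* = 4.4793.
The loss is the area between SMB and MC from Q* to Q_m; with linear curves that's a triangle of height MEC(Q_m).
DWL = ½ × 0.8594 × 2.9330 = 1.2603.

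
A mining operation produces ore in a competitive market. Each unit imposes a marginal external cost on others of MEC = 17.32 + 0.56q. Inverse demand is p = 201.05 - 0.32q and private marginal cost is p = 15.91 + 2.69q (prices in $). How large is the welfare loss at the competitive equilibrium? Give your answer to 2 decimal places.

DWL = $375.29

Market equilibrium (private): 15.91 + 2.69q = 201.05 - 0.32q → q_m = 61.5083.
Social marginal cost = private MC + MEC = 33.23 + 3.25q.
Set SMC = demand: 33.23 + 3.25q = 201.05 - 0.32q → q* = 47.0084.
The loss is the area between SMC and demand from q* to q_m; with linear curves that's a triangle of height MEC(q_m).
DWL = ½ × 14.4999 × 51.7647 = 375.2915.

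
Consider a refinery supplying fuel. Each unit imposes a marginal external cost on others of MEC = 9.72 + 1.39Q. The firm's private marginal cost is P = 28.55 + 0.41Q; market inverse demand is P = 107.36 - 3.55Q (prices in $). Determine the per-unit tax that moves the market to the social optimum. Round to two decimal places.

tax = $27.67 per unit

Social marginal cost = private MC + MEC = 38.27 + 1.80Q.
Set SMC = demand: 38.27 + 1.80Q = 107.36 - 3.55Q → Q* = 12.9140.
The Pigouvian tax equals MEC at Q*: 9.72 + 1.39×12.9140 = 27.6705.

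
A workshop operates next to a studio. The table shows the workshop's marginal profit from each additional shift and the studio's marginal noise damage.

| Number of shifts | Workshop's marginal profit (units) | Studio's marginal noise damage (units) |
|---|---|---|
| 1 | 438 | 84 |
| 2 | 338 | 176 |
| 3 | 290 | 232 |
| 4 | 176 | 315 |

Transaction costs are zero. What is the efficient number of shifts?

3

Bargaining reaches the level where marginal profit last exceeds marginal noise damage.
That holds through level 3 (290 ≥ 232) but not at 4 (176 < 315).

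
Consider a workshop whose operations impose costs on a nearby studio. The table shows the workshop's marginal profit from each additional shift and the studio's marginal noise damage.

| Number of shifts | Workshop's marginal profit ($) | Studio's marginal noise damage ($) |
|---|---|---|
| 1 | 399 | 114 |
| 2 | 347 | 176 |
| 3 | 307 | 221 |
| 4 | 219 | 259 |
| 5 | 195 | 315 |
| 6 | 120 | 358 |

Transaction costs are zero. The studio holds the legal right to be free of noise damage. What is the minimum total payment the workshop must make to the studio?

Efficient level: marginal profit ≥ marginal noise damage through level 3, so k* = 3.
With the studio holding the right, the workshop must at least compensate total damage at k*: 114 + 176 + 221 = 511.

$511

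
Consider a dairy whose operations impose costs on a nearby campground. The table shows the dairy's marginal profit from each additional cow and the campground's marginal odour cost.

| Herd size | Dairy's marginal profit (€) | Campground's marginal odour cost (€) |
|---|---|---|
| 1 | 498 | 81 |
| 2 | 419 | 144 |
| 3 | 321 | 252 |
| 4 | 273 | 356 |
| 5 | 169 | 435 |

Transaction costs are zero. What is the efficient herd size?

Bargaining reaches the level where marginal profit last exceeds marginal odour cost.
That holds through level 3 (321 ≥ 252) but not at 4 (273 < 356).

3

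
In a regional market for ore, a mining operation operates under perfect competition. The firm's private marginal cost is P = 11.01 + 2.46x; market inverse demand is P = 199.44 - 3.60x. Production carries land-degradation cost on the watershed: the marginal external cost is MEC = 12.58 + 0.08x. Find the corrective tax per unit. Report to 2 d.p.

tax = 14.87 per unit

Social marginal cost = private MC + MEC = 23.59 + 2.54x.
Set SMC = demand: 23.59 + 2.54x = 199.44 - 3.60x → x* = 28.6401.
The Pigouvian tax equals MEC at x*: 12.58 + 0.08×28.6401 = 14.8712.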